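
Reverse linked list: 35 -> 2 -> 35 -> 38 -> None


Step 1: curr=35, set curr.next=prev(None) | reversed so far: 35
Step 2: curr=2, set curr.next=prev(35) | reversed so far: 2 -> 35
Step 3: curr=35, set curr.next=prev(2) | reversed so far: 35 -> 2 -> 35
Step 4: curr=38, set curr.next=prev(35) | reversed so far: 38 -> 35 -> 2 -> 35

38 -> 35 -> 2 -> 35 -> None


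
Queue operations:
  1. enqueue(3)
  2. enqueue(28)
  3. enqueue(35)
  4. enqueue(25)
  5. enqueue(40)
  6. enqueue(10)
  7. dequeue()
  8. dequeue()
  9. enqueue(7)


enqueue(3) -> [3]
enqueue(28) -> [3, 28]
enqueue(35) -> [3, 28, 35]
enqueue(25) -> [3, 28, 35, 25]
enqueue(40) -> [3, 28, 35, 25, 40]
enqueue(10) -> [3, 28, 35, 25, 40, 10]
dequeue()->3, [28, 35, 25, 40, 10]
dequeue()->28, [35, 25, 40, 10]
enqueue(7) -> [35, 25, 40, 10, 7]

Final queue: [35, 25, 40, 10, 7]


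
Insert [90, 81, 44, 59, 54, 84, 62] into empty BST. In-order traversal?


Insert 90: root
Insert 81: L from 90
Insert 44: L from 90 -> L from 81
Insert 59: L from 90 -> L from 81 -> R from 44
Insert 54: L from 90 -> L from 81 -> R from 44 -> L from 59
Insert 84: L from 90 -> R from 81
Insert 62: L from 90 -> L from 81 -> R from 44 -> R from 59

In-order: [44, 54, 59, 62, 81, 84, 90]


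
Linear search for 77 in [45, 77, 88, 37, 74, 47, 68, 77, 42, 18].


i=0: 45!=77
i=1: 77==77 found!

Found at 1, 2 comps


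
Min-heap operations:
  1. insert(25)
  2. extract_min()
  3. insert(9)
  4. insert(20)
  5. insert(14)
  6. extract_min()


insert(25) -> [25]
extract_min()->25, []
insert(9) -> [9]
insert(20) -> [9, 20]
insert(14) -> [9, 20, 14]
extract_min()->9, [14, 20]

Final heap: [14, 20]


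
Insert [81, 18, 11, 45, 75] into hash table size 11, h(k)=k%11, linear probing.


Insert 81: h=4 -> slot 4
Insert 18: h=7 -> slot 7
Insert 11: h=0 -> slot 0
Insert 45: h=1 -> slot 1
Insert 75: h=9 -> slot 9

Table: [11, 45, None, None, 81, None, None, 18, None, 75, None]


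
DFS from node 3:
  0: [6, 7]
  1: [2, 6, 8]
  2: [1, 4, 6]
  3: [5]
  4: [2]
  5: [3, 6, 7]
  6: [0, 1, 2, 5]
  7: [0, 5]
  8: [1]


Visit 3, push [5]
Visit 5, push [7, 6]
Visit 6, push [2, 1, 0]
Visit 0, push [7]
Visit 7, push []
Visit 1, push [8, 2]
Visit 2, push [4]
Visit 4, push []
Visit 8, push []

DFS order: [3, 5, 6, 0, 7, 1, 2, 4, 8]


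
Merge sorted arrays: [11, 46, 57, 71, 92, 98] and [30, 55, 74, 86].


Take 11 from A
Take 30 from B
Take 46 from A
Take 55 from B
Take 57 from A
Take 71 from A
Take 74 from B
Take 86 from B

Merged: [11, 30, 46, 55, 57, 71, 74, 86, 92, 98]


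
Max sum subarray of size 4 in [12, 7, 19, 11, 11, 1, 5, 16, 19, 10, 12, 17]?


[0:4]: 49
[1:5]: 48
[2:6]: 42
[3:7]: 28
[4:8]: 33
[5:9]: 41
[6:10]: 50
[7:11]: 57
[8:12]: 58

Max: 58 at [8:12]


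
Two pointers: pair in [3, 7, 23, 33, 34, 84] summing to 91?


lo=0(3)+hi=5(84)=87
lo=1(7)+hi=5(84)=91

Yes: 7+84=91


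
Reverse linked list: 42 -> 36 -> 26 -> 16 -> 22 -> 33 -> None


Step 1: curr=42, set curr.next=prev(None) | reversed so far: 42
Step 2: curr=36, set curr.next=prev(42) | reversed so far: 36 -> 42
Step 3: curr=26, set curr.next=prev(36) | reversed so far: 26 -> 36 -> 42
Step 4: curr=16, set curr.next=prev(26) | reversed so far: 16 -> 26 -> 36 -> 42
Step 5: curr=22, set curr.next=prev(16) | reversed so far: 22 -> 16 -> 26 -> 36 -> 42
Step 6: curr=33, set curr.next=prev(22) | reversed so far: 33 -> 22 -> 16 -> 26 -> 36 -> 42

33 -> 22 -> 16 -> 26 -> 36 -> 42 -> None


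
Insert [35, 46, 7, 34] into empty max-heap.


Insert 35: [35]
Insert 46: [46, 35]
Insert 7: [46, 35, 7]
Insert 34: [46, 35, 7, 34]

Final heap: [46, 35, 7, 34]


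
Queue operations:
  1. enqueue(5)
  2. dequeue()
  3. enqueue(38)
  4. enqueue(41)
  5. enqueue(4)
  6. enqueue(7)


enqueue(5) -> [5]
dequeue()->5, []
enqueue(38) -> [38]
enqueue(41) -> [38, 41]
enqueue(4) -> [38, 41, 4]
enqueue(7) -> [38, 41, 4, 7]

Final queue: [38, 41, 4, 7]


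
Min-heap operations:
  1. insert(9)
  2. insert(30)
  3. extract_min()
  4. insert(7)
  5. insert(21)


insert(9) -> [9]
insert(30) -> [9, 30]
extract_min()->9, [30]
insert(7) -> [7, 30]
insert(21) -> [7, 30, 21]

Final heap: [7, 30, 21]


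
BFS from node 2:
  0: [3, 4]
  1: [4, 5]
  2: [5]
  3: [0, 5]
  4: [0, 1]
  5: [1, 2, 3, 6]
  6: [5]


Visit 2, enqueue [5]
Visit 5, enqueue [1, 3, 6]
Visit 1, enqueue [4]
Visit 3, enqueue [0]
Visit 6, enqueue []
Visit 4, enqueue []
Visit 0, enqueue []

BFS order: [2, 5, 1, 3, 6, 4, 0]


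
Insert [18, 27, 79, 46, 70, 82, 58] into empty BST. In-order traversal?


Insert 18: root
Insert 27: R from 18
Insert 79: R from 18 -> R from 27
Insert 46: R from 18 -> R from 27 -> L from 79
Insert 70: R from 18 -> R from 27 -> L from 79 -> R from 46
Insert 82: R from 18 -> R from 27 -> R from 79
Insert 58: R from 18 -> R from 27 -> L from 79 -> R from 46 -> L from 70

In-order: [18, 27, 46, 58, 70, 79, 82]


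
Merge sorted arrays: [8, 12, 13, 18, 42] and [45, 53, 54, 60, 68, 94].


Take 8 from A
Take 12 from A
Take 13 from A
Take 18 from A
Take 42 from A

Merged: [8, 12, 13, 18, 42, 45, 53, 54, 60, 68, 94]


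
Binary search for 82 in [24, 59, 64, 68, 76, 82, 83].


Step 1: lo=0, hi=6, mid=3, val=68
Step 2: lo=4, hi=6, mid=5, val=82

Found at index 5


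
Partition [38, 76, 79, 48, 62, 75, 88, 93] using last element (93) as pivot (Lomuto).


Pivot: 93
  38 <= 93: advance i (no swap)
  76 <= 93: advance i (no swap)
  79 <= 93: advance i (no swap)
  48 <= 93: advance i (no swap)
  62 <= 93: advance i (no swap)
  75 <= 93: advance i (no swap)
  88 <= 93: advance i (no swap)
Place pivot at 7: [38, 76, 79, 48, 62, 75, 88, 93]

Partitioned: [38, 76, 79, 48, 62, 75, 88, 93]


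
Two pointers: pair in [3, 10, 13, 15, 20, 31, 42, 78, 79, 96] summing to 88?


lo=0(3)+hi=9(96)=99
lo=0(3)+hi=8(79)=82
lo=1(10)+hi=8(79)=89
lo=1(10)+hi=7(78)=88

Yes: 10+78=88


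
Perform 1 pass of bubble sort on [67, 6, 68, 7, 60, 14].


Initial: [67, 6, 68, 7, 60, 14]
Pass 1: [6, 67, 7, 60, 14, 68] (4 swaps)

After 1 pass: [6, 67, 7, 60, 14, 68]


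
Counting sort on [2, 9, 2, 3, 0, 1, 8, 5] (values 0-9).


Input: [2, 9, 2, 3, 0, 1, 8, 5]
Counts: [1, 1, 2, 1, 0, 1, 0, 0, 1, 1]

Sorted: [0, 1, 2, 2, 3, 5, 8, 9]


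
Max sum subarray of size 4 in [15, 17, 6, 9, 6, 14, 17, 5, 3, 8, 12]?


[0:4]: 47
[1:5]: 38
[2:6]: 35
[3:7]: 46
[4:8]: 42
[5:9]: 39
[6:10]: 33
[7:11]: 28

Max: 47 at [0:4]


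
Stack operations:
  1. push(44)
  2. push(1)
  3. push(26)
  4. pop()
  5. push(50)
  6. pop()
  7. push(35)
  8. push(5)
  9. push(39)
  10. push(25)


push(44) -> [44]
push(1) -> [44, 1]
push(26) -> [44, 1, 26]
pop()->26, [44, 1]
push(50) -> [44, 1, 50]
pop()->50, [44, 1]
push(35) -> [44, 1, 35]
push(5) -> [44, 1, 35, 5]
push(39) -> [44, 1, 35, 5, 39]
push(25) -> [44, 1, 35, 5, 39, 25]

Final stack: [44, 1, 35, 5, 39, 25]


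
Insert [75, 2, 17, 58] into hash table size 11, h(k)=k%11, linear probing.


Insert 75: h=9 -> slot 9
Insert 2: h=2 -> slot 2
Insert 17: h=6 -> slot 6
Insert 58: h=3 -> slot 3

Table: [None, None, 2, 58, None, None, 17, None, None, 75, None]


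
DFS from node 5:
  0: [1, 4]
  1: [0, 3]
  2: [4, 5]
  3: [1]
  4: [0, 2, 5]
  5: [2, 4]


Visit 5, push [4, 2]
Visit 2, push [4]
Visit 4, push [0]
Visit 0, push [1]
Visit 1, push [3]
Visit 3, push []

DFS order: [5, 2, 4, 0, 1, 3]


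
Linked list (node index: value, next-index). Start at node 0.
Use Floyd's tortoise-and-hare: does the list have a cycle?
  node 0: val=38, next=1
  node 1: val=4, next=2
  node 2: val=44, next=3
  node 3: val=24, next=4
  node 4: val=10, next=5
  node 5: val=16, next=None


Floyd's tortoise (slow, +1) and hare (fast, +2):
  init: slow=0, fast=0
  step 1: slow=1, fast=2
  step 2: slow=2, fast=4
  step 3: fast 4->5->None, no cycle

Cycle: no


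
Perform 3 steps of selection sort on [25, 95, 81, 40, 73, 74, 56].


Initial: [25, 95, 81, 40, 73, 74, 56]
Step 1: min=25 at 0
  Swap: [25, 95, 81, 40, 73, 74, 56]
Step 2: min=40 at 3
  Swap: [25, 40, 81, 95, 73, 74, 56]
Step 3: min=56 at 6
  Swap: [25, 40, 56, 95, 73, 74, 81]

After 3 steps: [25, 40, 56, 95, 73, 74, 81]


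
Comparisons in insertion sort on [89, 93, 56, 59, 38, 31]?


Algorithm: insertion sort
Input: [89, 93, 56, 59, 38, 31]
Sorted: [31, 38, 56, 59, 89, 93]

15


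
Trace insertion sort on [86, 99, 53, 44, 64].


Initial: [86, 99, 53, 44, 64]
Insert 99: [86, 99, 53, 44, 64]
Insert 53: [53, 86, 99, 44, 64]
Insert 44: [44, 53, 86, 99, 64]
Insert 64: [44, 53, 64, 86, 99]

Sorted: [44, 53, 64, 86, 99]


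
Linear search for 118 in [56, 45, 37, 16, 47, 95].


i=0: 56!=118
i=1: 45!=118
i=2: 37!=118
i=3: 16!=118
i=4: 47!=118
i=5: 95!=118

Not found, 6 comps


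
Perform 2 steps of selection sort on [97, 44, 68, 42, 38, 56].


Initial: [97, 44, 68, 42, 38, 56]
Step 1: min=38 at 4
  Swap: [38, 44, 68, 42, 97, 56]
Step 2: min=42 at 3
  Swap: [38, 42, 68, 44, 97, 56]

After 2 steps: [38, 42, 68, 44, 97, 56]


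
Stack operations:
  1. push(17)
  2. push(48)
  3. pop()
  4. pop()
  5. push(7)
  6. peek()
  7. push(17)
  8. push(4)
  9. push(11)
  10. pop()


push(17) -> [17]
push(48) -> [17, 48]
pop()->48, [17]
pop()->17, []
push(7) -> [7]
peek()->7
push(17) -> [7, 17]
push(4) -> [7, 17, 4]
push(11) -> [7, 17, 4, 11]
pop()->11, [7, 17, 4]

Final stack: [7, 17, 4]


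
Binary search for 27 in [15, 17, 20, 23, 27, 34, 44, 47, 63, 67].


Step 1: lo=0, hi=9, mid=4, val=27

Found at index 4


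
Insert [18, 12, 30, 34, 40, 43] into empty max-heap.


Insert 18: [18]
Insert 12: [18, 12]
Insert 30: [30, 12, 18]
Insert 34: [34, 30, 18, 12]
Insert 40: [40, 34, 18, 12, 30]
Insert 43: [43, 34, 40, 12, 30, 18]

Final heap: [43, 34, 40, 12, 30, 18]


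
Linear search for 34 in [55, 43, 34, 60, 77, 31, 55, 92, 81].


i=0: 55!=34
i=1: 43!=34
i=2: 34==34 found!

Found at 2, 3 comps


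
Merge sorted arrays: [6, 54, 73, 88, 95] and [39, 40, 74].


Take 6 from A
Take 39 from B
Take 40 from B
Take 54 from A
Take 73 from A
Take 74 from B

Merged: [6, 39, 40, 54, 73, 74, 88, 95]


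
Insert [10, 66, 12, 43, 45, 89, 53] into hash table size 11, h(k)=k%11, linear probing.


Insert 10: h=10 -> slot 10
Insert 66: h=0 -> slot 0
Insert 12: h=1 -> slot 1
Insert 43: h=10, 3 probes -> slot 2
Insert 45: h=1, 2 probes -> slot 3
Insert 89: h=1, 3 probes -> slot 4
Insert 53: h=9 -> slot 9

Table: [66, 12, 43, 45, 89, None, None, None, None, 53, 10]


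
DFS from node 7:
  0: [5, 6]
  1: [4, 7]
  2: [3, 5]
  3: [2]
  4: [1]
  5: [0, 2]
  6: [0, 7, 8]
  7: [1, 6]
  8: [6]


Visit 7, push [6, 1]
Visit 1, push [4]
Visit 4, push []
Visit 6, push [8, 0]
Visit 0, push [5]
Visit 5, push [2]
Visit 2, push [3]
Visit 3, push []
Visit 8, push []

DFS order: [7, 1, 4, 6, 0, 5, 2, 3, 8]


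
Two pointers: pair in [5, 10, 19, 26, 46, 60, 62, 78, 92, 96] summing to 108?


lo=0(5)+hi=9(96)=101
lo=1(10)+hi=9(96)=106
lo=2(19)+hi=9(96)=115
lo=2(19)+hi=8(92)=111
lo=2(19)+hi=7(78)=97
lo=3(26)+hi=7(78)=104
lo=4(46)+hi=7(78)=124
lo=4(46)+hi=6(62)=108

Yes: 46+62=108


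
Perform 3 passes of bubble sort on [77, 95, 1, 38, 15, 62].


Initial: [77, 95, 1, 38, 15, 62]
Pass 1: [77, 1, 38, 15, 62, 95] (4 swaps)
Pass 2: [1, 38, 15, 62, 77, 95] (4 swaps)
Pass 3: [1, 15, 38, 62, 77, 95] (1 swaps)

After 3 passes: [1, 15, 38, 62, 77, 95]


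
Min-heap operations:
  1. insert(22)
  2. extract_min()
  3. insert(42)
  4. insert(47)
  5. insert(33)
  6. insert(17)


insert(22) -> [22]
extract_min()->22, []
insert(42) -> [42]
insert(47) -> [42, 47]
insert(33) -> [33, 47, 42]
insert(17) -> [17, 33, 42, 47]

Final heap: [17, 33, 42, 47]


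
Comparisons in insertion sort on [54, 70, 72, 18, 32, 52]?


Algorithm: insertion sort
Input: [54, 70, 72, 18, 32, 52]
Sorted: [18, 32, 52, 54, 70, 72]

13


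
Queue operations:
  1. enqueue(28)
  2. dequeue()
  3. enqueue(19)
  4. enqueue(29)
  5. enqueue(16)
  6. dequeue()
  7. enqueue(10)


enqueue(28) -> [28]
dequeue()->28, []
enqueue(19) -> [19]
enqueue(29) -> [19, 29]
enqueue(16) -> [19, 29, 16]
dequeue()->19, [29, 16]
enqueue(10) -> [29, 16, 10]

Final queue: [29, 16, 10]


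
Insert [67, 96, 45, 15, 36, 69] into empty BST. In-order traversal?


Insert 67: root
Insert 96: R from 67
Insert 45: L from 67
Insert 15: L from 67 -> L from 45
Insert 36: L from 67 -> L from 45 -> R from 15
Insert 69: R from 67 -> L from 96

In-order: [15, 36, 45, 67, 69, 96]


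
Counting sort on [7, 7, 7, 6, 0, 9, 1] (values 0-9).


Input: [7, 7, 7, 6, 0, 9, 1]
Counts: [1, 1, 0, 0, 0, 0, 1, 3, 0, 1]

Sorted: [0, 1, 6, 7, 7, 7, 9]


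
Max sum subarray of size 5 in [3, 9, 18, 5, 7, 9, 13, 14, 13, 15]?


[0:5]: 42
[1:6]: 48
[2:7]: 52
[3:8]: 48
[4:9]: 56
[5:10]: 64

Max: 64 at [5:10]


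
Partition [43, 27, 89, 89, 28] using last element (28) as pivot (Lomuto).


Pivot: 28
  27 <= 28: swap -> [27, 43, 89, 89, 28]
Place pivot at 1: [27, 28, 89, 89, 43]

Partitioned: [27, 28, 89, 89, 43]


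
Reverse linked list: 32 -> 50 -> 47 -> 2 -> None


Step 1: curr=32, set curr.next=prev(None) | reversed so far: 32
Step 2: curr=50, set curr.next=prev(32) | reversed so far: 50 -> 32
Step 3: curr=47, set curr.next=prev(50) | reversed so far: 47 -> 50 -> 32
Step 4: curr=2, set curr.next=prev(47) | reversed so far: 2 -> 47 -> 50 -> 32

2 -> 47 -> 50 -> 32 -> None


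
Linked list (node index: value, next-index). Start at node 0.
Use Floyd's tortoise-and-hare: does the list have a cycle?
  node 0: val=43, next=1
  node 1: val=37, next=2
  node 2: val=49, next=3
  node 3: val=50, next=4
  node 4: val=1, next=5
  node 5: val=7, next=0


Floyd's tortoise (slow, +1) and hare (fast, +2):
  init: slow=0, fast=0
  step 1: slow=1, fast=2
  step 2: slow=2, fast=4
  step 3: slow=3, fast=0
  step 4: slow=4, fast=2
  step 5: slow=5, fast=4
  step 6: slow=0, fast=0
  slow == fast at node 0: cycle detected

Cycle: yes


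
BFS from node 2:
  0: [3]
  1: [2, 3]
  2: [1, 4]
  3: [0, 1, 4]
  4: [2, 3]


Visit 2, enqueue [1, 4]
Visit 1, enqueue [3]
Visit 4, enqueue []
Visit 3, enqueue [0]
Visit 0, enqueue []

BFS order: [2, 1, 4, 3, 0]


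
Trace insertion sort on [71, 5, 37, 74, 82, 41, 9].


Initial: [71, 5, 37, 74, 82, 41, 9]
Insert 5: [5, 71, 37, 74, 82, 41, 9]
Insert 37: [5, 37, 71, 74, 82, 41, 9]
Insert 74: [5, 37, 71, 74, 82, 41, 9]
Insert 82: [5, 37, 71, 74, 82, 41, 9]
Insert 41: [5, 37, 41, 71, 74, 82, 9]
Insert 9: [5, 9, 37, 41, 71, 74, 82]

Sorted: [5, 9, 37, 41, 71, 74, 82]


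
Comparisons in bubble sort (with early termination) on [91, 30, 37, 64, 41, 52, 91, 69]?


Algorithm: bubble sort (with early termination)
Input: [91, 30, 37, 64, 41, 52, 91, 69]
Sorted: [30, 37, 41, 52, 64, 69, 91, 91]

18


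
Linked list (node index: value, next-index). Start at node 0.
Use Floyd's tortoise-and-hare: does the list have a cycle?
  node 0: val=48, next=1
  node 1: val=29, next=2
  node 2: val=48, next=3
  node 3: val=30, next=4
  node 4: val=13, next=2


Floyd's tortoise (slow, +1) and hare (fast, +2):
  init: slow=0, fast=0
  step 1: slow=1, fast=2
  step 2: slow=2, fast=4
  step 3: slow=3, fast=3
  slow == fast at node 3: cycle detected

Cycle: yes


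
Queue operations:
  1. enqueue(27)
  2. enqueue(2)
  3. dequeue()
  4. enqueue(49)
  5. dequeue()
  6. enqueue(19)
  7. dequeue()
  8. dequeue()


enqueue(27) -> [27]
enqueue(2) -> [27, 2]
dequeue()->27, [2]
enqueue(49) -> [2, 49]
dequeue()->2, [49]
enqueue(19) -> [49, 19]
dequeue()->49, [19]
dequeue()->19, []

Final queue: []


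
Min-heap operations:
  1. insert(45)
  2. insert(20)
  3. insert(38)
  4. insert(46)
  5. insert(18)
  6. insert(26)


insert(45) -> [45]
insert(20) -> [20, 45]
insert(38) -> [20, 45, 38]
insert(46) -> [20, 45, 38, 46]
insert(18) -> [18, 20, 38, 46, 45]
insert(26) -> [18, 20, 26, 46, 45, 38]

Final heap: [18, 20, 26, 46, 45, 38]


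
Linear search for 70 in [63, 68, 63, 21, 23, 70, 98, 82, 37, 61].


i=0: 63!=70
i=1: 68!=70
i=2: 63!=70
i=3: 21!=70
i=4: 23!=70
i=5: 70==70 found!

Found at 5, 6 comps


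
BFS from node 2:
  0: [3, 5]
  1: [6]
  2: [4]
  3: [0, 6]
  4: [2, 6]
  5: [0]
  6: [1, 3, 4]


Visit 2, enqueue [4]
Visit 4, enqueue [6]
Visit 6, enqueue [1, 3]
Visit 1, enqueue []
Visit 3, enqueue [0]
Visit 0, enqueue [5]
Visit 5, enqueue []

BFS order: [2, 4, 6, 1, 3, 0, 5]


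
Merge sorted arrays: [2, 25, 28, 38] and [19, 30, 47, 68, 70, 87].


Take 2 from A
Take 19 from B
Take 25 from A
Take 28 from A
Take 30 from B
Take 38 from A

Merged: [2, 19, 25, 28, 30, 38, 47, 68, 70, 87]


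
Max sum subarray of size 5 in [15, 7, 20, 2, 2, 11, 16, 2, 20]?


[0:5]: 46
[1:6]: 42
[2:7]: 51
[3:8]: 33
[4:9]: 51

Max: 51 at [2:7]


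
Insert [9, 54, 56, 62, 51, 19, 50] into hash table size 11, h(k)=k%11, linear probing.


Insert 9: h=9 -> slot 9
Insert 54: h=10 -> slot 10
Insert 56: h=1 -> slot 1
Insert 62: h=7 -> slot 7
Insert 51: h=7, 1 probes -> slot 8
Insert 19: h=8, 3 probes -> slot 0
Insert 50: h=6 -> slot 6

Table: [19, 56, None, None, None, None, 50, 62, 51, 9, 54]


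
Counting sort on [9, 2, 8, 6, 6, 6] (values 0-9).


Input: [9, 2, 8, 6, 6, 6]
Counts: [0, 0, 1, 0, 0, 0, 3, 0, 1, 1]

Sorted: [2, 6, 6, 6, 8, 9]


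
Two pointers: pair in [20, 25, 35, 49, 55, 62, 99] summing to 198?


lo=0(20)+hi=6(99)=119
lo=1(25)+hi=6(99)=124
lo=2(35)+hi=6(99)=134
lo=3(49)+hi=6(99)=148
lo=4(55)+hi=6(99)=154
lo=5(62)+hi=6(99)=161

No pair found


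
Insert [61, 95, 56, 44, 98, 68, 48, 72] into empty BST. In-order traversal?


Insert 61: root
Insert 95: R from 61
Insert 56: L from 61
Insert 44: L from 61 -> L from 56
Insert 98: R from 61 -> R from 95
Insert 68: R from 61 -> L from 95
Insert 48: L from 61 -> L from 56 -> R from 44
Insert 72: R from 61 -> L from 95 -> R from 68

In-order: [44, 48, 56, 61, 68, 72, 95, 98]


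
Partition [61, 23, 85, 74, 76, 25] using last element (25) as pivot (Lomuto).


Pivot: 25
  23 <= 25: swap -> [23, 61, 85, 74, 76, 25]
Place pivot at 1: [23, 25, 85, 74, 76, 61]

Partitioned: [23, 25, 85, 74, 76, 61]


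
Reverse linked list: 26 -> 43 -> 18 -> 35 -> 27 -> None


Step 1: curr=26, set curr.next=prev(None) | reversed so far: 26
Step 2: curr=43, set curr.next=prev(26) | reversed so far: 43 -> 26
Step 3: curr=18, set curr.next=prev(43) | reversed so far: 18 -> 43 -> 26
Step 4: curr=35, set curr.next=prev(18) | reversed so far: 35 -> 18 -> 43 -> 26
Step 5: curr=27, set curr.next=prev(35) | reversed so far: 27 -> 35 -> 18 -> 43 -> 26

27 -> 35 -> 18 -> 43 -> 26 -> None


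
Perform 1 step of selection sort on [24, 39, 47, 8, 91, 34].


Initial: [24, 39, 47, 8, 91, 34]
Step 1: min=8 at 3
  Swap: [8, 39, 47, 24, 91, 34]

After 1 step: [8, 39, 47, 24, 91, 34]


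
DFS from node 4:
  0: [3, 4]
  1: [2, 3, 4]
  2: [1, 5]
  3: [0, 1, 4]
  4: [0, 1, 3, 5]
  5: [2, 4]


Visit 4, push [5, 3, 1, 0]
Visit 0, push [3]
Visit 3, push [1]
Visit 1, push [2]
Visit 2, push [5]
Visit 5, push []

DFS order: [4, 0, 3, 1, 2, 5]


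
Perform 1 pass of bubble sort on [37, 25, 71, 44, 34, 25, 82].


Initial: [37, 25, 71, 44, 34, 25, 82]
Pass 1: [25, 37, 44, 34, 25, 71, 82] (4 swaps)

After 1 pass: [25, 37, 44, 34, 25, 71, 82]


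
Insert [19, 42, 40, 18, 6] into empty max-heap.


Insert 19: [19]
Insert 42: [42, 19]
Insert 40: [42, 19, 40]
Insert 18: [42, 19, 40, 18]
Insert 6: [42, 19, 40, 18, 6]

Final heap: [42, 19, 40, 18, 6]


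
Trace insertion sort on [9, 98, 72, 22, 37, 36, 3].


Initial: [9, 98, 72, 22, 37, 36, 3]
Insert 98: [9, 98, 72, 22, 37, 36, 3]
Insert 72: [9, 72, 98, 22, 37, 36, 3]
Insert 22: [9, 22, 72, 98, 37, 36, 3]
Insert 37: [9, 22, 37, 72, 98, 36, 3]
Insert 36: [9, 22, 36, 37, 72, 98, 3]
Insert 3: [3, 9, 22, 36, 37, 72, 98]

Sorted: [3, 9, 22, 36, 37, 72, 98]


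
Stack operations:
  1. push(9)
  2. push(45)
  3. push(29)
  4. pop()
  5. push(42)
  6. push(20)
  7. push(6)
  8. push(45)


push(9) -> [9]
push(45) -> [9, 45]
push(29) -> [9, 45, 29]
pop()->29, [9, 45]
push(42) -> [9, 45, 42]
push(20) -> [9, 45, 42, 20]
push(6) -> [9, 45, 42, 20, 6]
push(45) -> [9, 45, 42, 20, 6, 45]

Final stack: [9, 45, 42, 20, 6, 45]


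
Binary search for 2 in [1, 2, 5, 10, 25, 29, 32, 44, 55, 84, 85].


Step 1: lo=0, hi=10, mid=5, val=29
Step 2: lo=0, hi=4, mid=2, val=5
Step 3: lo=0, hi=1, mid=0, val=1
Step 4: lo=1, hi=1, mid=1, val=2

Found at index 1


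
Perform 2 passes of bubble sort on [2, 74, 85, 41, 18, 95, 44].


Initial: [2, 74, 85, 41, 18, 95, 44]
Pass 1: [2, 74, 41, 18, 85, 44, 95] (3 swaps)
Pass 2: [2, 41, 18, 74, 44, 85, 95] (3 swaps)

After 2 passes: [2, 41, 18, 74, 44, 85, 95]


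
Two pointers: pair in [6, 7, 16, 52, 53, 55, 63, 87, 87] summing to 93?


lo=0(6)+hi=8(87)=93

Yes: 6+87=93


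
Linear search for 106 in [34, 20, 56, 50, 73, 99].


i=0: 34!=106
i=1: 20!=106
i=2: 56!=106
i=3: 50!=106
i=4: 73!=106
i=5: 99!=106

Not found, 6 comps


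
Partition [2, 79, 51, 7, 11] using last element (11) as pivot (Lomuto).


Pivot: 11
  2 <= 11: advance i (no swap)
  7 <= 11: swap -> [2, 7, 51, 79, 11]
Place pivot at 2: [2, 7, 11, 79, 51]

Partitioned: [2, 7, 11, 79, 51]


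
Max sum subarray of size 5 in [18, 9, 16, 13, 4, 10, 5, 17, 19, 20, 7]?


[0:5]: 60
[1:6]: 52
[2:7]: 48
[3:8]: 49
[4:9]: 55
[5:10]: 71
[6:11]: 68

Max: 71 at [5:10]


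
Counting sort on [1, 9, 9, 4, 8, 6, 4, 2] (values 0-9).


Input: [1, 9, 9, 4, 8, 6, 4, 2]
Counts: [0, 1, 1, 0, 2, 0, 1, 0, 1, 2]

Sorted: [1, 2, 4, 4, 6, 8, 9, 9]


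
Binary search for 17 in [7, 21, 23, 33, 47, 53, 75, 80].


Step 1: lo=0, hi=7, mid=3, val=33
Step 2: lo=0, hi=2, mid=1, val=21
Step 3: lo=0, hi=0, mid=0, val=7

Not found


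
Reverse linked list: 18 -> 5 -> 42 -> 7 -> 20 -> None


Step 1: curr=18, set curr.next=prev(None) | reversed so far: 18
Step 2: curr=5, set curr.next=prev(18) | reversed so far: 5 -> 18
Step 3: curr=42, set curr.next=prev(5) | reversed so far: 42 -> 5 -> 18
Step 4: curr=7, set curr.next=prev(42) | reversed so far: 7 -> 42 -> 5 -> 18
Step 5: curr=20, set curr.next=prev(7) | reversed so far: 20 -> 7 -> 42 -> 5 -> 18

20 -> 7 -> 42 -> 5 -> 18 -> None


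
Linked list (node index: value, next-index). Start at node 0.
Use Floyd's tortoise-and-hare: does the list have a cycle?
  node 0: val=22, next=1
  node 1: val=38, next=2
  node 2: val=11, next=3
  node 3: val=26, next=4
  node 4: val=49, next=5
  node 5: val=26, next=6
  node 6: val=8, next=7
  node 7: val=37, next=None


Floyd's tortoise (slow, +1) and hare (fast, +2):
  init: slow=0, fast=0
  step 1: slow=1, fast=2
  step 2: slow=2, fast=4
  step 3: slow=3, fast=6
  step 4: fast 6->7->None, no cycle

Cycle: no


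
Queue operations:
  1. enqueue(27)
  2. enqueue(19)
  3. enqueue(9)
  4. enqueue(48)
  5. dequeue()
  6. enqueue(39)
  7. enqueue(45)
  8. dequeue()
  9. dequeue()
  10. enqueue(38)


enqueue(27) -> [27]
enqueue(19) -> [27, 19]
enqueue(9) -> [27, 19, 9]
enqueue(48) -> [27, 19, 9, 48]
dequeue()->27, [19, 9, 48]
enqueue(39) -> [19, 9, 48, 39]
enqueue(45) -> [19, 9, 48, 39, 45]
dequeue()->19, [9, 48, 39, 45]
dequeue()->9, [48, 39, 45]
enqueue(38) -> [48, 39, 45, 38]

Final queue: [48, 39, 45, 38]


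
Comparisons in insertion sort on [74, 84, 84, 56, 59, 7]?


Algorithm: insertion sort
Input: [74, 84, 84, 56, 59, 7]
Sorted: [7, 56, 59, 74, 84, 84]

14


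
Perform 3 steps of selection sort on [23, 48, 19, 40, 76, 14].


Initial: [23, 48, 19, 40, 76, 14]
Step 1: min=14 at 5
  Swap: [14, 48, 19, 40, 76, 23]
Step 2: min=19 at 2
  Swap: [14, 19, 48, 40, 76, 23]
Step 3: min=23 at 5
  Swap: [14, 19, 23, 40, 76, 48]

After 3 steps: [14, 19, 23, 40, 76, 48]


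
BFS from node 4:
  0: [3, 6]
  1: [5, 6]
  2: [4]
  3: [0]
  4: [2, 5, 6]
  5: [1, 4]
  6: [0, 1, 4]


Visit 4, enqueue [2, 5, 6]
Visit 2, enqueue []
Visit 5, enqueue [1]
Visit 6, enqueue [0]
Visit 1, enqueue []
Visit 0, enqueue [3]
Visit 3, enqueue []

BFS order: [4, 2, 5, 6, 1, 0, 3]


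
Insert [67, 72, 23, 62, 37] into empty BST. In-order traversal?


Insert 67: root
Insert 72: R from 67
Insert 23: L from 67
Insert 62: L from 67 -> R from 23
Insert 37: L from 67 -> R from 23 -> L from 62

In-order: [23, 37, 62, 67, 72]


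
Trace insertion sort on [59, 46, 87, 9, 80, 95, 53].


Initial: [59, 46, 87, 9, 80, 95, 53]
Insert 46: [46, 59, 87, 9, 80, 95, 53]
Insert 87: [46, 59, 87, 9, 80, 95, 53]
Insert 9: [9, 46, 59, 87, 80, 95, 53]
Insert 80: [9, 46, 59, 80, 87, 95, 53]
Insert 95: [9, 46, 59, 80, 87, 95, 53]
Insert 53: [9, 46, 53, 59, 80, 87, 95]

Sorted: [9, 46, 53, 59, 80, 87, 95]


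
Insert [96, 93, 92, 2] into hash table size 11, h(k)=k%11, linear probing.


Insert 96: h=8 -> slot 8
Insert 93: h=5 -> slot 5
Insert 92: h=4 -> slot 4
Insert 2: h=2 -> slot 2

Table: [None, None, 2, None, 92, 93, None, None, 96, None, None]


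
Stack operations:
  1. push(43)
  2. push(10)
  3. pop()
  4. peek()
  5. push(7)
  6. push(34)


push(43) -> [43]
push(10) -> [43, 10]
pop()->10, [43]
peek()->43
push(7) -> [43, 7]
push(34) -> [43, 7, 34]

Final stack: [43, 7, 34]


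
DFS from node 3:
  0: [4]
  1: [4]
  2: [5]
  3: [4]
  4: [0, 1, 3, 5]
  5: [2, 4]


Visit 3, push [4]
Visit 4, push [5, 1, 0]
Visit 0, push []
Visit 1, push []
Visit 5, push [2]
Visit 2, push []

DFS order: [3, 4, 0, 1, 5, 2]


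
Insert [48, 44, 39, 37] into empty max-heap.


Insert 48: [48]
Insert 44: [48, 44]
Insert 39: [48, 44, 39]
Insert 37: [48, 44, 39, 37]

Final heap: [48, 44, 39, 37]


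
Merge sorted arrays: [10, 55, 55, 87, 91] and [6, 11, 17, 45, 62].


Take 6 from B
Take 10 from A
Take 11 from B
Take 17 from B
Take 45 from B
Take 55 from A
Take 55 from A
Take 62 from B

Merged: [6, 10, 11, 17, 45, 55, 55, 62, 87, 91]


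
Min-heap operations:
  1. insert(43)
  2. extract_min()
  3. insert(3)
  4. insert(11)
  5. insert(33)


insert(43) -> [43]
extract_min()->43, []
insert(3) -> [3]
insert(11) -> [3, 11]
insert(33) -> [3, 11, 33]

Final heap: [3, 11, 33]


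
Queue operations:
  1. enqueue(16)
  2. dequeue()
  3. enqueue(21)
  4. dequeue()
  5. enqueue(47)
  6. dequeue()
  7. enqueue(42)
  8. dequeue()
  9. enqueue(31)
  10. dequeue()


enqueue(16) -> [16]
dequeue()->16, []
enqueue(21) -> [21]
dequeue()->21, []
enqueue(47) -> [47]
dequeue()->47, []
enqueue(42) -> [42]
dequeue()->42, []
enqueue(31) -> [31]
dequeue()->31, []

Final queue: []


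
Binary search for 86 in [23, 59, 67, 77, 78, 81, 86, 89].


Step 1: lo=0, hi=7, mid=3, val=77
Step 2: lo=4, hi=7, mid=5, val=81
Step 3: lo=6, hi=7, mid=6, val=86

Found at index 6


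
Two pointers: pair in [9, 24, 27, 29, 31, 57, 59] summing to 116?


lo=0(9)+hi=6(59)=68
lo=1(24)+hi=6(59)=83
lo=2(27)+hi=6(59)=86
lo=3(29)+hi=6(59)=88
lo=4(31)+hi=6(59)=90
lo=5(57)+hi=6(59)=116

Yes: 57+59=116


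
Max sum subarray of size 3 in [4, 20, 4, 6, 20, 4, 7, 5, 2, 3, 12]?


[0:3]: 28
[1:4]: 30
[2:5]: 30
[3:6]: 30
[4:7]: 31
[5:8]: 16
[6:9]: 14
[7:10]: 10
[8:11]: 17

Max: 31 at [4:7]


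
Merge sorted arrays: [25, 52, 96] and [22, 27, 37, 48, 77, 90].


Take 22 from B
Take 25 from A
Take 27 from B
Take 37 from B
Take 48 from B
Take 52 from A
Take 77 from B
Take 90 from B

Merged: [22, 25, 27, 37, 48, 52, 77, 90, 96]


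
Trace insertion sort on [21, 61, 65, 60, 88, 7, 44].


Initial: [21, 61, 65, 60, 88, 7, 44]
Insert 61: [21, 61, 65, 60, 88, 7, 44]
Insert 65: [21, 61, 65, 60, 88, 7, 44]
Insert 60: [21, 60, 61, 65, 88, 7, 44]
Insert 88: [21, 60, 61, 65, 88, 7, 44]
Insert 7: [7, 21, 60, 61, 65, 88, 44]
Insert 44: [7, 21, 44, 60, 61, 65, 88]

Sorted: [7, 21, 44, 60, 61, 65, 88]


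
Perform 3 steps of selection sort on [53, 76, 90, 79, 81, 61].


Initial: [53, 76, 90, 79, 81, 61]
Step 1: min=53 at 0
  Swap: [53, 76, 90, 79, 81, 61]
Step 2: min=61 at 5
  Swap: [53, 61, 90, 79, 81, 76]
Step 3: min=76 at 5
  Swap: [53, 61, 76, 79, 81, 90]

After 3 steps: [53, 61, 76, 79, 81, 90]


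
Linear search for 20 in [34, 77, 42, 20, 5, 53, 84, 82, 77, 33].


i=0: 34!=20
i=1: 77!=20
i=2: 42!=20
i=3: 20==20 found!

Found at 3, 4 comps


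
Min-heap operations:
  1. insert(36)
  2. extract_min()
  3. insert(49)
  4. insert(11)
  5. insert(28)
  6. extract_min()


insert(36) -> [36]
extract_min()->36, []
insert(49) -> [49]
insert(11) -> [11, 49]
insert(28) -> [11, 49, 28]
extract_min()->11, [28, 49]

Final heap: [28, 49]


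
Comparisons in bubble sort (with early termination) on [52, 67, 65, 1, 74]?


Algorithm: bubble sort (with early termination)
Input: [52, 67, 65, 1, 74]
Sorted: [1, 52, 65, 67, 74]

10


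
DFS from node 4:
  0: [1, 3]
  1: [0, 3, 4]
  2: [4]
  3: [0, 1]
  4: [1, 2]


Visit 4, push [2, 1]
Visit 1, push [3, 0]
Visit 0, push [3]
Visit 3, push []
Visit 2, push []

DFS order: [4, 1, 0, 3, 2]


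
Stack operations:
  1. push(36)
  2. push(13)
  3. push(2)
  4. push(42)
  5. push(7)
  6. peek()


push(36) -> [36]
push(13) -> [36, 13]
push(2) -> [36, 13, 2]
push(42) -> [36, 13, 2, 42]
push(7) -> [36, 13, 2, 42, 7]
peek()->7

Final stack: [36, 13, 2, 42, 7]


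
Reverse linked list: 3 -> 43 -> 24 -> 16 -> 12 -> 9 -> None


Step 1: curr=3, set curr.next=prev(None) | reversed so far: 3
Step 2: curr=43, set curr.next=prev(3) | reversed so far: 43 -> 3
Step 3: curr=24, set curr.next=prev(43) | reversed so far: 24 -> 43 -> 3
Step 4: curr=16, set curr.next=prev(24) | reversed so far: 16 -> 24 -> 43 -> 3
Step 5: curr=12, set curr.next=prev(16) | reversed so far: 12 -> 16 -> 24 -> 43 -> 3
Step 6: curr=9, set curr.next=prev(12) | reversed so far: 9 -> 12 -> 16 -> 24 -> 43 -> 3

9 -> 12 -> 16 -> 24 -> 43 -> 3 -> None


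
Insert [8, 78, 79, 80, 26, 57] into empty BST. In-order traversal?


Insert 8: root
Insert 78: R from 8
Insert 79: R from 8 -> R from 78
Insert 80: R from 8 -> R from 78 -> R from 79
Insert 26: R from 8 -> L from 78
Insert 57: R from 8 -> L from 78 -> R from 26

In-order: [8, 26, 57, 78, 79, 80]


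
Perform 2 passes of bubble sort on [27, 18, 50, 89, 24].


Initial: [27, 18, 50, 89, 24]
Pass 1: [18, 27, 50, 24, 89] (2 swaps)
Pass 2: [18, 27, 24, 50, 89] (1 swaps)

After 2 passes: [18, 27, 24, 50, 89]


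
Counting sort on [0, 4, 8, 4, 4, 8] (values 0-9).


Input: [0, 4, 8, 4, 4, 8]
Counts: [1, 0, 0, 0, 3, 0, 0, 0, 2, 0]

Sorted: [0, 4, 4, 4, 8, 8]


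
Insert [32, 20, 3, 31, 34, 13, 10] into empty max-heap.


Insert 32: [32]
Insert 20: [32, 20]
Insert 3: [32, 20, 3]
Insert 31: [32, 31, 3, 20]
Insert 34: [34, 32, 3, 20, 31]
Insert 13: [34, 32, 13, 20, 31, 3]
Insert 10: [34, 32, 13, 20, 31, 3, 10]

Final heap: [34, 32, 13, 20, 31, 3, 10]


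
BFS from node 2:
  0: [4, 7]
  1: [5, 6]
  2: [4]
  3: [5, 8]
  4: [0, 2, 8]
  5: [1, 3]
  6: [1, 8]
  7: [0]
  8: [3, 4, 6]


Visit 2, enqueue [4]
Visit 4, enqueue [0, 8]
Visit 0, enqueue [7]
Visit 8, enqueue [3, 6]
Visit 7, enqueue []
Visit 3, enqueue [5]
Visit 6, enqueue [1]
Visit 5, enqueue []
Visit 1, enqueue []

BFS order: [2, 4, 0, 8, 7, 3, 6, 5, 1]


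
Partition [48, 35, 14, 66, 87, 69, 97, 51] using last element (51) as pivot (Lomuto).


Pivot: 51
  48 <= 51: advance i (no swap)
  35 <= 51: advance i (no swap)
  14 <= 51: advance i (no swap)
Place pivot at 3: [48, 35, 14, 51, 87, 69, 97, 66]

Partitioned: [48, 35, 14, 51, 87, 69, 97, 66]


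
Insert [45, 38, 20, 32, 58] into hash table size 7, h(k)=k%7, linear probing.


Insert 45: h=3 -> slot 3
Insert 38: h=3, 1 probes -> slot 4
Insert 20: h=6 -> slot 6
Insert 32: h=4, 1 probes -> slot 5
Insert 58: h=2 -> slot 2

Table: [None, None, 58, 45, 38, 32, 20]


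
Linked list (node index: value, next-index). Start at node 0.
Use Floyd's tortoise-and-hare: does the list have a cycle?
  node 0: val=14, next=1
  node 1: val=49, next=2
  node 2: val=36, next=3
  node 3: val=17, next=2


Floyd's tortoise (slow, +1) and hare (fast, +2):
  init: slow=0, fast=0
  step 1: slow=1, fast=2
  step 2: slow=2, fast=2
  slow == fast at node 2: cycle detected

Cycle: yes


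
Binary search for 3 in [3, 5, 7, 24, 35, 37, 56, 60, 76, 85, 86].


Step 1: lo=0, hi=10, mid=5, val=37
Step 2: lo=0, hi=4, mid=2, val=7
Step 3: lo=0, hi=1, mid=0, val=3

Found at index 0


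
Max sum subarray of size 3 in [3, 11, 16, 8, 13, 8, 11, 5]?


[0:3]: 30
[1:4]: 35
[2:5]: 37
[3:6]: 29
[4:7]: 32
[5:8]: 24

Max: 37 at [2:5]


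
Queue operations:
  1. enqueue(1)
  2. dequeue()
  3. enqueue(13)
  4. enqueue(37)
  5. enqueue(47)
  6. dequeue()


enqueue(1) -> [1]
dequeue()->1, []
enqueue(13) -> [13]
enqueue(37) -> [13, 37]
enqueue(47) -> [13, 37, 47]
dequeue()->13, [37, 47]

Final queue: [37, 47]


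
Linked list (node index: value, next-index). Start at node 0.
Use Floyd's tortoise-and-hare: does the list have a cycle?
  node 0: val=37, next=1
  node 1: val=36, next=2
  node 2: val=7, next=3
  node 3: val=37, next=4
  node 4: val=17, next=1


Floyd's tortoise (slow, +1) and hare (fast, +2):
  init: slow=0, fast=0
  step 1: slow=1, fast=2
  step 2: slow=2, fast=4
  step 3: slow=3, fast=2
  step 4: slow=4, fast=4
  slow == fast at node 4: cycle detected

Cycle: yes


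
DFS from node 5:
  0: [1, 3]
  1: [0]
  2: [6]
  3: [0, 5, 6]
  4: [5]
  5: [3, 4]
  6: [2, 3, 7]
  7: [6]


Visit 5, push [4, 3]
Visit 3, push [6, 0]
Visit 0, push [1]
Visit 1, push []
Visit 6, push [7, 2]
Visit 2, push []
Visit 7, push []
Visit 4, push []

DFS order: [5, 3, 0, 1, 6, 2, 7, 4]


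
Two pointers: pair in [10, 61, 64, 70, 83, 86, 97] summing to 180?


lo=0(10)+hi=6(97)=107
lo=1(61)+hi=6(97)=158
lo=2(64)+hi=6(97)=161
lo=3(70)+hi=6(97)=167
lo=4(83)+hi=6(97)=180

Yes: 83+97=180


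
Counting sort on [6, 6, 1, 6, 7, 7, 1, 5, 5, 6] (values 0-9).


Input: [6, 6, 1, 6, 7, 7, 1, 5, 5, 6]
Counts: [0, 2, 0, 0, 0, 2, 4, 2, 0, 0]

Sorted: [1, 1, 5, 5, 6, 6, 6, 6, 7, 7]


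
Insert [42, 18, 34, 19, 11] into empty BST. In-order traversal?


Insert 42: root
Insert 18: L from 42
Insert 34: L from 42 -> R from 18
Insert 19: L from 42 -> R from 18 -> L from 34
Insert 11: L from 42 -> L from 18

In-order: [11, 18, 19, 34, 42]


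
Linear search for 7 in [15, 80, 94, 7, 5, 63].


i=0: 15!=7
i=1: 80!=7
i=2: 94!=7
i=3: 7==7 found!

Found at 3, 4 comps


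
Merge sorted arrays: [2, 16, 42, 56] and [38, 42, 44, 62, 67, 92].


Take 2 from A
Take 16 from A
Take 38 from B
Take 42 from A
Take 42 from B
Take 44 from B
Take 56 from A

Merged: [2, 16, 38, 42, 42, 44, 56, 62, 67, 92]


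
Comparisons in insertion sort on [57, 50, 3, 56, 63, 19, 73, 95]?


Algorithm: insertion sort
Input: [57, 50, 3, 56, 63, 19, 73, 95]
Sorted: [3, 19, 50, 56, 57, 63, 73, 95]

13


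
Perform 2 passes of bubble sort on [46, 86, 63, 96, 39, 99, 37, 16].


Initial: [46, 86, 63, 96, 39, 99, 37, 16]
Pass 1: [46, 63, 86, 39, 96, 37, 16, 99] (4 swaps)
Pass 2: [46, 63, 39, 86, 37, 16, 96, 99] (3 swaps)

After 2 passes: [46, 63, 39, 86, 37, 16, 96, 99]


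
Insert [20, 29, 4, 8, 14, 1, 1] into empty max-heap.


Insert 20: [20]
Insert 29: [29, 20]
Insert 4: [29, 20, 4]
Insert 8: [29, 20, 4, 8]
Insert 14: [29, 20, 4, 8, 14]
Insert 1: [29, 20, 4, 8, 14, 1]
Insert 1: [29, 20, 4, 8, 14, 1, 1]

Final heap: [29, 20, 4, 8, 14, 1, 1]


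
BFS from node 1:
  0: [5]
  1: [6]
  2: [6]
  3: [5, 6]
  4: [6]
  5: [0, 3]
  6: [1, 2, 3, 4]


Visit 1, enqueue [6]
Visit 6, enqueue [2, 3, 4]
Visit 2, enqueue []
Visit 3, enqueue [5]
Visit 4, enqueue []
Visit 5, enqueue [0]
Visit 0, enqueue []

BFS order: [1, 6, 2, 3, 4, 5, 0]


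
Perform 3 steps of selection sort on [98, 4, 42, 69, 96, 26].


Initial: [98, 4, 42, 69, 96, 26]
Step 1: min=4 at 1
  Swap: [4, 98, 42, 69, 96, 26]
Step 2: min=26 at 5
  Swap: [4, 26, 42, 69, 96, 98]
Step 3: min=42 at 2
  Swap: [4, 26, 42, 69, 96, 98]

After 3 steps: [4, 26, 42, 69, 96, 98]


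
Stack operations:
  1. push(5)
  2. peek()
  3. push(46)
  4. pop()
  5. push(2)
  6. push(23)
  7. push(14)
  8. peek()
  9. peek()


push(5) -> [5]
peek()->5
push(46) -> [5, 46]
pop()->46, [5]
push(2) -> [5, 2]
push(23) -> [5, 2, 23]
push(14) -> [5, 2, 23, 14]
peek()->14
peek()->14

Final stack: [5, 2, 23, 14]


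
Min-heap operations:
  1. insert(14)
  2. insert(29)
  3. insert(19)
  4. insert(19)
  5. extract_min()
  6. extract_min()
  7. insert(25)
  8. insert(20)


insert(14) -> [14]
insert(29) -> [14, 29]
insert(19) -> [14, 29, 19]
insert(19) -> [14, 19, 19, 29]
extract_min()->14, [19, 19, 29]
extract_min()->19, [19, 29]
insert(25) -> [19, 29, 25]
insert(20) -> [19, 20, 25, 29]

Final heap: [19, 20, 25, 29]


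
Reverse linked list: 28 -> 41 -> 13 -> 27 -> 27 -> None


Step 1: curr=28, set curr.next=prev(None) | reversed so far: 28
Step 2: curr=41, set curr.next=prev(28) | reversed so far: 41 -> 28
Step 3: curr=13, set curr.next=prev(41) | reversed so far: 13 -> 41 -> 28
Step 4: curr=27, set curr.next=prev(13) | reversed so far: 27 -> 13 -> 41 -> 28
Step 5: curr=27, set curr.next=prev(27) | reversed so far: 27 -> 27 -> 13 -> 41 -> 28

27 -> 27 -> 13 -> 41 -> 28 -> None


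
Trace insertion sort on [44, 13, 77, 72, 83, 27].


Initial: [44, 13, 77, 72, 83, 27]
Insert 13: [13, 44, 77, 72, 83, 27]
Insert 77: [13, 44, 77, 72, 83, 27]
Insert 72: [13, 44, 72, 77, 83, 27]
Insert 83: [13, 44, 72, 77, 83, 27]
Insert 27: [13, 27, 44, 72, 77, 83]

Sorted: [13, 27, 44, 72, 77, 83]


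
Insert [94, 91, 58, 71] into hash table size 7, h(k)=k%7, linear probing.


Insert 94: h=3 -> slot 3
Insert 91: h=0 -> slot 0
Insert 58: h=2 -> slot 2
Insert 71: h=1 -> slot 1

Table: [91, 71, 58, 94, None, None, None]


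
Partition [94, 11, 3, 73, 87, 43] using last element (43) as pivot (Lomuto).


Pivot: 43
  11 <= 43: swap -> [11, 94, 3, 73, 87, 43]
  3 <= 43: swap -> [11, 3, 94, 73, 87, 43]
Place pivot at 2: [11, 3, 43, 73, 87, 94]

Partitioned: [11, 3, 43, 73, 87, 94]


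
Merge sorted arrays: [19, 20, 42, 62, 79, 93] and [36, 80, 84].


Take 19 from A
Take 20 from A
Take 36 from B
Take 42 from A
Take 62 from A
Take 79 from A
Take 80 from B
Take 84 from B

Merged: [19, 20, 36, 42, 62, 79, 80, 84, 93]


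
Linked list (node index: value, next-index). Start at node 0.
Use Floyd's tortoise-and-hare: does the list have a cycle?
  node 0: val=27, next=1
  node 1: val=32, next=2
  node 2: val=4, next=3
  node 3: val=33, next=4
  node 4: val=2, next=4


Floyd's tortoise (slow, +1) and hare (fast, +2):
  init: slow=0, fast=0
  step 1: slow=1, fast=2
  step 2: slow=2, fast=4
  step 3: slow=3, fast=4
  step 4: slow=4, fast=4
  slow == fast at node 4: cycle detected

Cycle: yes


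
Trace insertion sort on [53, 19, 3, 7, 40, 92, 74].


Initial: [53, 19, 3, 7, 40, 92, 74]
Insert 19: [19, 53, 3, 7, 40, 92, 74]
Insert 3: [3, 19, 53, 7, 40, 92, 74]
Insert 7: [3, 7, 19, 53, 40, 92, 74]
Insert 40: [3, 7, 19, 40, 53, 92, 74]
Insert 92: [3, 7, 19, 40, 53, 92, 74]
Insert 74: [3, 7, 19, 40, 53, 74, 92]

Sorted: [3, 7, 19, 40, 53, 74, 92]


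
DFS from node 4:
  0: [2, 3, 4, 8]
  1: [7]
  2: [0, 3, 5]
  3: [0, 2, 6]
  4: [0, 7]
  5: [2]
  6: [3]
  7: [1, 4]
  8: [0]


Visit 4, push [7, 0]
Visit 0, push [8, 3, 2]
Visit 2, push [5, 3]
Visit 3, push [6]
Visit 6, push []
Visit 5, push []
Visit 8, push []
Visit 7, push [1]
Visit 1, push []

DFS order: [4, 0, 2, 3, 6, 5, 8, 7, 1]


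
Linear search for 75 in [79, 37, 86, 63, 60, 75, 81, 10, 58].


i=0: 79!=75
i=1: 37!=75
i=2: 86!=75
i=3: 63!=75
i=4: 60!=75
i=5: 75==75 found!

Found at 5, 6 comps


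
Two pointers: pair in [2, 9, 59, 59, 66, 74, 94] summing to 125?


lo=0(2)+hi=6(94)=96
lo=1(9)+hi=6(94)=103
lo=2(59)+hi=6(94)=153
lo=2(59)+hi=5(74)=133
lo=2(59)+hi=4(66)=125

Yes: 59+66=125


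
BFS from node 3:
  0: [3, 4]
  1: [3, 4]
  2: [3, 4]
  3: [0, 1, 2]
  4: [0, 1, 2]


Visit 3, enqueue [0, 1, 2]
Visit 0, enqueue [4]
Visit 1, enqueue []
Visit 2, enqueue []
Visit 4, enqueue []

BFS order: [3, 0, 1, 2, 4]


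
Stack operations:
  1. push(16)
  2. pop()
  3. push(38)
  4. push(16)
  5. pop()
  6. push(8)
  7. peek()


push(16) -> [16]
pop()->16, []
push(38) -> [38]
push(16) -> [38, 16]
pop()->16, [38]
push(8) -> [38, 8]
peek()->8

Final stack: [38, 8]
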